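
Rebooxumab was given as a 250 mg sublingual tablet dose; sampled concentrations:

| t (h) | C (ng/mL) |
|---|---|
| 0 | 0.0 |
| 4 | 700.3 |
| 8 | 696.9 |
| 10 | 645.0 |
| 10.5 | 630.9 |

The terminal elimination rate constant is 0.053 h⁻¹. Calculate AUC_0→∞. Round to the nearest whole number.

AUC = 17760 ng/mL·h

Trapezoidal AUC_0→10.5:
  [0→4]: (0.0+700.3)/2 × 4 = 1400.6
  [4→8]: (700.3+696.9)/2 × 4 = 2794.4
  [8→10]: (696.9+645.0)/2 × 2 = 1341.9
  [10→10.5]: (645.0+630.9)/2 × 0.5 = 318.975
  Sum = 5855.875 ng/mL·h
Extrapolated tail: C_last / k_e = 630.9 / 0.053 = 11903.774
AUC_0→∞ = 5855.875 + 11903.774 = 17759.649 ng/mL·h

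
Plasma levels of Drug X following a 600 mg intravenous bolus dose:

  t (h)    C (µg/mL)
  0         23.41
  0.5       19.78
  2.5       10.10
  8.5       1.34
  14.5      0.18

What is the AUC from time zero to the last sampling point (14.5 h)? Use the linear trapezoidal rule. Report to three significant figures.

AUC = 79.6 µg/mL·h

Trapezoidal AUC_0→14.5:
  [0→0.5]: (23.41+19.78)/2 × 0.5 = 10.7975
  [0.5→2.5]: (19.78+10.10)/2 × 2 = 29.88
  [2.5→8.5]: (10.10+1.34)/2 × 6 = 34.32
  [8.5→14.5]: (1.34+0.18)/2 × 6 = 4.56
  Sum = 79.5575 µg/mL·h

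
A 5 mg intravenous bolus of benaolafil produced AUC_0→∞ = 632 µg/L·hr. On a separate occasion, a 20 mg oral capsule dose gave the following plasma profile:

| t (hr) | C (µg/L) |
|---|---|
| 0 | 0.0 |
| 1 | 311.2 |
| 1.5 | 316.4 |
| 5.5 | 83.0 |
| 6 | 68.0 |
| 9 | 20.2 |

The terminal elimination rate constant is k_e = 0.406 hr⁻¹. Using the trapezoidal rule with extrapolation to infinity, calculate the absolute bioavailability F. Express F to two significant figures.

F = 0.53

Trapezoidal AUC_0→9 (oral capsule):
  [0→1]: (0.0+311.2)/2 × 1 = 155.6
  [1→1.5]: (311.2+316.4)/2 × 0.5 = 156.9
  [1.5→5.5]: (316.4+83.0)/2 × 4 = 798.8
  [5.5→6]: (83.0+68.0)/2 × 0.5 = 37.75
  [6→9]: (68.0+20.2)/2 × 3 = 132.3
  Sum = 1281.35 µg/L·hr
Tail: C_last/k_e = 20.2/0.406 = 49.754
AUC_0→∞ (oral capsule) = 1281.35 + 49.754 = 1331.104 µg/L·hr
F = (AUC_ev/D_ev)/(AUC_iv/D_iv) = (1331.104/20)/(632/5) = 66.5552/126.4 = 0.5265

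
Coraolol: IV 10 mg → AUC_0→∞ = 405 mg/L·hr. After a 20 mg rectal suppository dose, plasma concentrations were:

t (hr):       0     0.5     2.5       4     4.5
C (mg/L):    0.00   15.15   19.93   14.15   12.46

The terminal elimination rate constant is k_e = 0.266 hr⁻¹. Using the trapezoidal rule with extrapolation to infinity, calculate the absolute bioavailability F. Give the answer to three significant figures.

Trapezoidal AUC_0→4.5 (rectal suppository):
  [0→0.5]: (0.00+15.15)/2 × 0.5 = 3.7875
  [0.5→2.5]: (15.15+19.93)/2 × 2 = 35.08
  [2.5→4]: (19.93+14.15)/2 × 1.5 = 25.56
  [4→4.5]: (14.15+12.46)/2 × 0.5 = 6.6525
  Sum = 71.08 mg/L·hr
Tail: C_last/k_e = 12.46/0.266 = 46.842
AUC_0→∞ (rectal suppository) = 71.08 + 46.842 = 117.922 mg/L·hr
F = (AUC_ev/D_ev)/(AUC_iv/D_iv) = (117.922/20)/(405/10) = 5.8961/40.5 = 0.1456

F = 0.146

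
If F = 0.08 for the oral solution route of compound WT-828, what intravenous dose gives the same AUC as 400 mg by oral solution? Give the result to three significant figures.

Systemic exposure from an extravascular dose = F × D_ev, so the equivalent IV dose is F × D_ev.
D_iv = F × D_ev = 0.08 × 400 = 32 mg

D_iv = 32.0 mg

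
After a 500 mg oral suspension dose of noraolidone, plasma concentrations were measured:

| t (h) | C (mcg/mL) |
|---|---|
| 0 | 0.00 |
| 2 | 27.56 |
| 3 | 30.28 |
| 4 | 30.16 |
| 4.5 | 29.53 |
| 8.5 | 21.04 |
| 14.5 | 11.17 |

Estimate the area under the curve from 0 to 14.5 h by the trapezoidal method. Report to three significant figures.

Trapezoidal AUC_0→14.5:
  [0→2]: (0.00+27.56)/2 × 2 = 27.56
  [2→3]: (27.56+30.28)/2 × 1 = 28.92
  [3→4]: (30.28+30.16)/2 × 1 = 30.22
  [4→4.5]: (30.16+29.53)/2 × 0.5 = 14.9225
  [4.5→8.5]: (29.53+21.04)/2 × 4 = 101.14
  [8.5→14.5]: (21.04+11.17)/2 × 6 = 96.63
  Sum = 299.3925 mcg/mL·h

AUC = 299 mcg/mL·h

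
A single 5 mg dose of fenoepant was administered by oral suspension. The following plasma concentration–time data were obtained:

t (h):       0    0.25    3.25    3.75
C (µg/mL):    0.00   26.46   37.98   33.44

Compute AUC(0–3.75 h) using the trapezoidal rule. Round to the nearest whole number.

AUC = 118 µg/mL·h

Trapezoidal AUC_0→3.75:
  [0→0.25]: (0.00+26.46)/2 × 0.25 = 3.3075
  [0.25→3.25]: (26.46+37.98)/2 × 3 = 96.66
  [3.25→3.75]: (37.98+33.44)/2 × 0.5 = 17.855
  Sum = 117.8225 µg/mL·h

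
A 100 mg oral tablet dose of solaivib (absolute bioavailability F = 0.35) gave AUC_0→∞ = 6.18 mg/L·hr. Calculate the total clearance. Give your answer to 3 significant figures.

CL = 5.66 L/hr

CL = F × Dose / AUC_0→∞
   = 0.35 × 100 / 6.18 = 5.66343 L/hr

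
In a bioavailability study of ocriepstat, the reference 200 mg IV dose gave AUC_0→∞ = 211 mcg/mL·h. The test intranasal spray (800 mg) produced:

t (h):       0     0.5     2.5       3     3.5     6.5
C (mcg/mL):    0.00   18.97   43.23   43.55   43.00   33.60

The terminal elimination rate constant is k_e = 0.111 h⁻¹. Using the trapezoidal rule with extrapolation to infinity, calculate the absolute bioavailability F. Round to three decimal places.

F = 0.625

Trapezoidal AUC_0→6.5 (intranasal spray):
  [0→0.5]: (0.00+18.97)/2 × 0.5 = 4.7425
  [0.5→2.5]: (18.97+43.23)/2 × 2 = 62.2
  [2.5→3]: (43.23+43.55)/2 × 0.5 = 21.695
  [3→3.5]: (43.55+43.00)/2 × 0.5 = 21.6375
  [3.5→6.5]: (43.00+33.60)/2 × 3 = 114.9
  Sum = 225.175 mcg/mL·h
Tail: C_last/k_e = 33.60/0.111 = 302.703
AUC_0→∞ (intranasal spray) = 225.175 + 302.703 = 527.878 mcg/mL·h
F = (AUC_ev/D_ev)/(AUC_iv/D_iv) = (527.878/800)/(211/200) = 0.6598475/1.055 = 0.6254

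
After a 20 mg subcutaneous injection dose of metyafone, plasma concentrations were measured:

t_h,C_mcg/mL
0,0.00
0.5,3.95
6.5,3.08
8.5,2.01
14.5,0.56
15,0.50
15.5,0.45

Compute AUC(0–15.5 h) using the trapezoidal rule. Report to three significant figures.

Trapezoidal AUC_0→15.5:
  [0→0.5]: (0.00+3.95)/2 × 0.5 = 0.9875
  [0.5→6.5]: (3.95+3.08)/2 × 6 = 21.09
  [6.5→8.5]: (3.08+2.01)/2 × 2 = 5.09
  [8.5→14.5]: (2.01+0.56)/2 × 6 = 7.71
  [14.5→15]: (0.56+0.50)/2 × 0.5 = 0.265
  [15→15.5]: (0.50+0.45)/2 × 0.5 = 0.2375
  Sum = 35.38 mcg/mL·h

AUC = 35.4 mcg/mL·h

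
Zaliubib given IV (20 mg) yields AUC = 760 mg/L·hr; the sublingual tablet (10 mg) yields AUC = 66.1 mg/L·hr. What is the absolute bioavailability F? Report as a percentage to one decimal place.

F = 17.4%

F = (AUC_ev / D_ev) / (AUC_iv / D_iv)
  = (66.1/10) / (760/20)
  = 6.61 / 38 = 0.1739
  = 17.39%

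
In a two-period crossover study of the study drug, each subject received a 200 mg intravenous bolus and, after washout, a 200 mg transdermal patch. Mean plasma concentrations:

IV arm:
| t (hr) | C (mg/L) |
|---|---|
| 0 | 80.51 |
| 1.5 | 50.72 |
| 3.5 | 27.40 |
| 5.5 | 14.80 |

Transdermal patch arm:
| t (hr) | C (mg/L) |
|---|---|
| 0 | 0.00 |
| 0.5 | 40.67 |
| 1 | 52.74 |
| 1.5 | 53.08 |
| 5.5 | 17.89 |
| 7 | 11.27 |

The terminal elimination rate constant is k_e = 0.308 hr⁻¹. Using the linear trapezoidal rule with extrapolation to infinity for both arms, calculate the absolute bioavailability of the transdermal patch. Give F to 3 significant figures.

F = 0.976

Trapezoidal AUC_0→5.5 (IV):
  [0→1.5]: (80.51+50.72)/2 × 1.5 = 98.4225
  [1.5→3.5]: (50.72+27.40)/2 × 2 = 78.12
  [3.5→5.5]: (27.40+14.80)/2 × 2 = 42.2
  Sum = 218.7425 mg/L·hr
IV tail: 14.80/0.308 = 48.052; AUC_iv,0→∞ = 218.7425 + 48.052 = 266.7945 mg/L·hr
Trapezoidal AUC_0→7 (transdermal patch):
  [0→0.5]: (0.00+40.67)/2 × 0.5 = 10.1675
  [0.5→1]: (40.67+52.74)/2 × 0.5 = 23.3525
  [1→1.5]: (52.74+53.08)/2 × 0.5 = 26.455
  [1.5→5.5]: (53.08+17.89)/2 × 4 = 141.94
  [5.5→7]: (17.89+11.27)/2 × 1.5 = 21.87
  Sum = 223.785 mg/L·hr
transdermal patch tail: 11.27/0.308 = 36.591; AUC_ev,0→∞ = 223.785 + 36.591 = 260.376 mg/L·hr
F = (AUC_ev/D_ev)/(AUC_iv/D_iv) = (260.376/200)/(266.7945/200) = 1.30188/1.3339725 = 0.9759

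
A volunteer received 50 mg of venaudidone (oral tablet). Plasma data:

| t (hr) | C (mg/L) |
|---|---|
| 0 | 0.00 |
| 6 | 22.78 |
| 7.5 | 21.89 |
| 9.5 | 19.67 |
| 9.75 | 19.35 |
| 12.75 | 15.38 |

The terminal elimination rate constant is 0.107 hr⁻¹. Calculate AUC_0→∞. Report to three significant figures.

AUC = 344 mg/L·hr

Trapezoidal AUC_0→12.75:
  [0→6]: (0.00+22.78)/2 × 6 = 68.34
  [6→7.5]: (22.78+21.89)/2 × 1.5 = 33.5025
  [7.5→9.5]: (21.89+19.67)/2 × 2 = 41.56
  [9.5→9.75]: (19.67+19.35)/2 × 0.25 = 4.8775
  [9.75→12.75]: (19.35+15.38)/2 × 3 = 52.095
  Sum = 200.375 mg/L·hr
Extrapolated tail: C_last / k_e = 15.38 / 0.107 = 143.738
AUC_0→∞ = 200.375 + 143.738 = 344.113 mg/L·hr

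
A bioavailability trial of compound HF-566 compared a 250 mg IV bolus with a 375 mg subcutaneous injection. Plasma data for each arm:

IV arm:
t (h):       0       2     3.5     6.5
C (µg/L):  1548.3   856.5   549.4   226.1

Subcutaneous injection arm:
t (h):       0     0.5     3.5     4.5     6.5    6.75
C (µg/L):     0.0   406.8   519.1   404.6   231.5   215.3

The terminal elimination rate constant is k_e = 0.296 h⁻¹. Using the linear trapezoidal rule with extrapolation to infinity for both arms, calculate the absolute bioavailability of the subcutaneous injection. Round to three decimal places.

Trapezoidal AUC_0→6.5 (IV):
  [0→2]: (1548.3+856.5)/2 × 2 = 2404.8
  [2→3.5]: (856.5+549.4)/2 × 1.5 = 1054.425
  [3.5→6.5]: (549.4+226.1)/2 × 3 = 1163.25
  Sum = 4622.475 µg/L·h
IV tail: 226.1/0.296 = 763.851; AUC_iv,0→∞ = 4622.475 + 763.851 = 5386.326 µg/L·h
Trapezoidal AUC_0→6.75 (subcutaneous injection):
  [0→0.5]: (0.0+406.8)/2 × 0.5 = 101.7
  [0.5→3.5]: (406.8+519.1)/2 × 3 = 1388.85
  [3.5→4.5]: (519.1+404.6)/2 × 1 = 461.85
  [4.5→6.5]: (404.6+231.5)/2 × 2 = 636.1
  [6.5→6.75]: (231.5+215.3)/2 × 0.25 = 55.85
  Sum = 2644.35 µg/L·h
subcutaneous injection tail: 215.3/0.296 = 727.365; AUC_ev,0→∞ = 2644.35 + 727.365 = 3371.715 µg/L·h
F = (AUC_ev/D_ev)/(AUC_iv/D_iv) = (3371.715/375)/(5386.326/250) = 8.99124/21.545304 = 0.4173

F = 0.417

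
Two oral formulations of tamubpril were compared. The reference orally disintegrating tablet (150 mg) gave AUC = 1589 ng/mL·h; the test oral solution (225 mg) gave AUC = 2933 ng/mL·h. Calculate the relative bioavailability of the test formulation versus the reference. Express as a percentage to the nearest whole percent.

F_rel = (AUC_test/D_test) / (AUC_ref/D_ref)
      = (2933/225) / (1589/150)
      = 13.0356 / 10.5933 = 1.2306 = 123.06%

F_rel = 123%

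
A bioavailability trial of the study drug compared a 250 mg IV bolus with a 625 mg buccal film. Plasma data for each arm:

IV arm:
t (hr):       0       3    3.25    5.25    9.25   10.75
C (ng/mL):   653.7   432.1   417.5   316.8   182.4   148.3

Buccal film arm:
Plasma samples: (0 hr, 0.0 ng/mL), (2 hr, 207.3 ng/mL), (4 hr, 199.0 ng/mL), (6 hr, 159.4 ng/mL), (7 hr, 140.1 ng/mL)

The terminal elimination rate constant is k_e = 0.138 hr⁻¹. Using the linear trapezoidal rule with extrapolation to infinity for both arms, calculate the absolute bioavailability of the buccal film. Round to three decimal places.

F = 0.178

Trapezoidal AUC_0→10.75 (IV):
  [0→3]: (653.7+432.1)/2 × 3 = 1628.7
  [3→3.25]: (432.1+417.5)/2 × 0.25 = 106.2
  [3.25→5.25]: (417.5+316.8)/2 × 2 = 734.3
  [5.25→9.25]: (316.8+182.4)/2 × 4 = 998.4
  [9.25→10.75]: (182.4+148.3)/2 × 1.5 = 248.025
  Sum = 3715.625 ng/mL·hr
IV tail: 148.3/0.138 = 1074.638; AUC_iv,0→∞ = 3715.625 + 1074.638 = 4790.263 ng/mL·hr
Trapezoidal AUC_0→7 (buccal film):
  [0→2]: (0.0+207.3)/2 × 2 = 207.3
  [2→4]: (207.3+199.0)/2 × 2 = 406.3
  [4→6]: (199.0+159.4)/2 × 2 = 358.4
  [6→7]: (159.4+140.1)/2 × 1 = 149.75
  Sum = 1121.75 ng/mL·hr
buccal film tail: 140.1/0.138 = 1015.217; AUC_ev,0→∞ = 1121.75 + 1015.217 = 2136.967 ng/mL·hr
F = (AUC_ev/D_ev)/(AUC_iv/D_iv) = (2136.967/625)/(4790.263/250) = 3.4191472/19.161052 = 0.1784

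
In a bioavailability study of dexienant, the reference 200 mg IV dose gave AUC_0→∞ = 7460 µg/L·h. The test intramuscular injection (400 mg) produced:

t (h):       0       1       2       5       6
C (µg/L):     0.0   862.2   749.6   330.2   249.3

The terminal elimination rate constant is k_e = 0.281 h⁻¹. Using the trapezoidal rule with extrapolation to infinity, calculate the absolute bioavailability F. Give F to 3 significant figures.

F = 0.270

Trapezoidal AUC_0→6 (intramuscular injection):
  [0→1]: (0.0+862.2)/2 × 1 = 431.1
  [1→2]: (862.2+749.6)/2 × 1 = 805.9
  [2→5]: (749.6+330.2)/2 × 3 = 1619.7
  [5→6]: (330.2+249.3)/2 × 1 = 289.75
  Sum = 3146.45 µg/L·h
Tail: C_last/k_e = 249.3/0.281 = 887.189
AUC_0→∞ (intramuscular injection) = 3146.45 + 887.189 = 4033.639 µg/L·h
F = (AUC_ev/D_ev)/(AUC_iv/D_iv) = (4033.639/400)/(7460/200) = 10.0841/37.3 = 0.2704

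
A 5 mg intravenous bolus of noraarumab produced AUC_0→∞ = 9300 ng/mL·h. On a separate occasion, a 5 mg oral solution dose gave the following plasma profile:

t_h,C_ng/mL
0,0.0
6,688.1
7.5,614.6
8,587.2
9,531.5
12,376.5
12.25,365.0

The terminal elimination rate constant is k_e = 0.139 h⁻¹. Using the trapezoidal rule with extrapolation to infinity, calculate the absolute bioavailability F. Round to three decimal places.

Trapezoidal AUC_0→12.25 (oral solution):
  [0→6]: (0.0+688.1)/2 × 6 = 2064.3
  [6→7.5]: (688.1+614.6)/2 × 1.5 = 977.025
  [7.5→8]: (614.6+587.2)/2 × 0.5 = 300.45
  [8→9]: (587.2+531.5)/2 × 1 = 559.35
  [9→12]: (531.5+376.5)/2 × 3 = 1362.0
  [12→12.25]: (376.5+365.0)/2 × 0.25 = 92.6875
  Sum = 5355.8125 ng/mL·h
Tail: C_last/k_e = 365.0/0.139 = 2625.899
AUC_0→∞ (oral solution) = 5355.8125 + 2625.899 = 7981.7115 ng/mL·h
F = (AUC_ev/D_ev)/(AUC_iv/D_iv) = (7981.7115/5)/(9300/5) = 1596.3423/1860 = 0.8582

F = 0.858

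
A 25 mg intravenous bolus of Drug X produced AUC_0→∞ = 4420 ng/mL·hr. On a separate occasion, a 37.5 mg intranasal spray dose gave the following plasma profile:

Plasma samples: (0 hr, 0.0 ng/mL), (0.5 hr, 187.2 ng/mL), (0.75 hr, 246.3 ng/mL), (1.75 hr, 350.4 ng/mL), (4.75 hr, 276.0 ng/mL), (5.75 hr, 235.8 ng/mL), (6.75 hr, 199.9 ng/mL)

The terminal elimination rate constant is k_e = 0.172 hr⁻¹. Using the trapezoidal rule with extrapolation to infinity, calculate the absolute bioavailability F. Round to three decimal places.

Trapezoidal AUC_0→6.75 (intranasal spray):
  [0→0.5]: (0.0+187.2)/2 × 0.5 = 46.8
  [0.5→0.75]: (187.2+246.3)/2 × 0.25 = 54.1875
  [0.75→1.75]: (246.3+350.4)/2 × 1 = 298.35
  [1.75→4.75]: (350.4+276.0)/2 × 3 = 939.6
  [4.75→5.75]: (276.0+235.8)/2 × 1 = 255.9
  [5.75→6.75]: (235.8+199.9)/2 × 1 = 217.85
  Sum = 1812.6875 ng/mL·hr
Tail: C_last/k_e = 199.9/0.172 = 1162.209
AUC_0→∞ (intranasal spray) = 1812.6875 + 1162.209 = 2974.8965 ng/mL·hr
F = (AUC_ev/D_ev)/(AUC_iv/D_iv) = (2974.8965/37.5)/(4420/25) = 79.3306/176.8 = 0.4487

F = 0.449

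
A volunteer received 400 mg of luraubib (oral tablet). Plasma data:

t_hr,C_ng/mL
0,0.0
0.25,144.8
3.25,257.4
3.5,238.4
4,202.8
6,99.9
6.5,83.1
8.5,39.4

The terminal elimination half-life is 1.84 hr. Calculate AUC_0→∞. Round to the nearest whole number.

Trapezoidal AUC_0→8.5:
  [0→0.25]: (0.0+144.8)/2 × 0.25 = 18.1
  [0.25→3.25]: (144.8+257.4)/2 × 3 = 603.3
  [3.25→3.5]: (257.4+238.4)/2 × 0.25 = 61.975
  [3.5→4]: (238.4+202.8)/2 × 0.5 = 110.3
  [4→6]: (202.8+99.9)/2 × 2 = 302.7
  [6→6.5]: (99.9+83.1)/2 × 0.5 = 45.75
  [6.5→8.5]: (83.1+39.4)/2 × 2 = 122.5
  Sum = 1264.625 ng/mL·hr
k_e = ln2 / t½ = 0.693147 / 1.84 = 0.3767 hr^-1
Extrapolated tail: C_last / k_e = 39.4 / 0.3767 = 104.593
AUC_0→∞ = 1264.625 + 104.593 = 1369.218 ng/mL·hr

AUC = 1369 ng/mL·hr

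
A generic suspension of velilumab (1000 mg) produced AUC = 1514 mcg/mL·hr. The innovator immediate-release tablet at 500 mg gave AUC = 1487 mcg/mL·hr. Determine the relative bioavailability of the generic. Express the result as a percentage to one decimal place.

F_rel = (AUC_test/D_test) / (AUC_ref/D_ref)
      = (1514/1000) / (1487/500)
      = 1.514 / 2.974 = 0.5091 = 50.91%

F_rel = 50.9%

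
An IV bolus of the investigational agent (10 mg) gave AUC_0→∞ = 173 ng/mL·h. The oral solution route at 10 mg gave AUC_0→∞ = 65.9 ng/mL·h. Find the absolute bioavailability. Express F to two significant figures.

F = (AUC_ev / D_ev) / (AUC_iv / D_iv)
  = (65.9/10) / (173/10)
  = 6.59 / 17.3 = 0.3809

F = 0.38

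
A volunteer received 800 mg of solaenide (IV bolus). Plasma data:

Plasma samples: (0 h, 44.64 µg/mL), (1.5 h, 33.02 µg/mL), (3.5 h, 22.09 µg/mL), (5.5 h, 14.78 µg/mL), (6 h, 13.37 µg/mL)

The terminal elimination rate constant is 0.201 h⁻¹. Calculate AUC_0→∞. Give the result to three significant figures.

AUC = 224 µg/mL·h

Trapezoidal AUC_0→6:
  [0→1.5]: (44.64+33.02)/2 × 1.5 = 58.245
  [1.5→3.5]: (33.02+22.09)/2 × 2 = 55.11
  [3.5→5.5]: (22.09+14.78)/2 × 2 = 36.87
  [5.5→6]: (14.78+13.37)/2 × 0.5 = 7.0375
  Sum = 157.2625 µg/mL·h
Extrapolated tail: C_last / k_e = 13.37 / 0.201 = 66.517
AUC_0→∞ = 157.2625 + 66.517 = 223.7795 µg/mL·h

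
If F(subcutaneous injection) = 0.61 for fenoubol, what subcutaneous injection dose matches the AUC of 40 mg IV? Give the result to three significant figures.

D_subcutaneous = 65.6 mg

For equal systemic exposure: F × D_ev = D_iv
D_ev = D_iv / F = 40 / 0.61 = 65.5738 mg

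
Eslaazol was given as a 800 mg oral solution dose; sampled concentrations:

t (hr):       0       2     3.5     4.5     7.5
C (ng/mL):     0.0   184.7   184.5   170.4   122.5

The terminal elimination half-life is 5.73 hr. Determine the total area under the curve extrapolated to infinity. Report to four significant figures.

Trapezoidal AUC_0→7.5:
  [0→2]: (0.0+184.7)/2 × 2 = 184.7
  [2→3.5]: (184.7+184.5)/2 × 1.5 = 276.9
  [3.5→4.5]: (184.5+170.4)/2 × 1 = 177.45
  [4.5→7.5]: (170.4+122.5)/2 × 3 = 439.35
  Sum = 1078.4 ng/mL·hr
k_e = ln2 / t½ = 0.693147 / 5.73 = 0.1210 hr^-1
Extrapolated tail: C_last / k_e = 122.5 / 0.121 = 1012.397
AUC_0→∞ = 1078.4 + 1012.397 = 2090.797 ng/mL·hr

AUC = 2091 ng/mL·hr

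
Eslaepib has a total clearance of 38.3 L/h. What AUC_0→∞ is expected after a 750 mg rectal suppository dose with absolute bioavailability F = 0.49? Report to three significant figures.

AUC_0→∞ = F × Dose / CL
        = 0.49 × 750 / 38.3 = 9.5953 mg/L·h

AUC = 9.60 mg/L·h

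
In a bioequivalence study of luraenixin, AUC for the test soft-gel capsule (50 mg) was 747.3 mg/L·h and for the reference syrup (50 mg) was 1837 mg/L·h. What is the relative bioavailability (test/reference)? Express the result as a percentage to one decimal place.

F_rel = 40.7%

F_rel = (AUC_test/D_test) / (AUC_ref/D_ref)
      = (747.3/50) / (1837/50)
      = 14.946 / 36.74 = 0.4068 = 40.68%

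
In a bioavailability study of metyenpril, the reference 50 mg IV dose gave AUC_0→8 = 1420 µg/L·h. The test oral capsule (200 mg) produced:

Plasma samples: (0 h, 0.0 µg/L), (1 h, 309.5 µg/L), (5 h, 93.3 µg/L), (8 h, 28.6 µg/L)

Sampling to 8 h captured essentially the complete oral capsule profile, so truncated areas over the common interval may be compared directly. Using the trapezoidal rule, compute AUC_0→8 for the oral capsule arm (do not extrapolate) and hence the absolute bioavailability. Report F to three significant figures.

Trapezoidal AUC_0→8 (oral capsule):
  [0→1]: (0.0+309.5)/2 × 1 = 154.75
  [1→5]: (309.5+93.3)/2 × 4 = 805.6
  [5→8]: (93.3+28.6)/2 × 3 = 182.85
  Sum = 1143.2 µg/L·h
F = (AUC_ev/D_ev)/(AUC_iv/D_iv) = (1143.2/200)/(1420/50) = 5.716/28.4 = 0.2013

F = 0.201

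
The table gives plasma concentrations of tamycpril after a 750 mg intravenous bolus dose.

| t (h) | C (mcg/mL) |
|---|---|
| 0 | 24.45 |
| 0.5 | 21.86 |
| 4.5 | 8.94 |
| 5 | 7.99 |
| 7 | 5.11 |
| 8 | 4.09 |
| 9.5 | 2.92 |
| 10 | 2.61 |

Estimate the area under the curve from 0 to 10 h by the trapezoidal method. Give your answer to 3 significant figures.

Trapezoidal AUC_0→10:
  [0→0.5]: (24.45+21.86)/2 × 0.5 = 11.5775
  [0.5→4.5]: (21.86+8.94)/2 × 4 = 61.6
  [4.5→5]: (8.94+7.99)/2 × 0.5 = 4.2325
  [5→7]: (7.99+5.11)/2 × 2 = 13.1
  [7→8]: (5.11+4.09)/2 × 1 = 4.6
  [8→9.5]: (4.09+2.92)/2 × 1.5 = 5.2575
  [9.5→10]: (2.92+2.61)/2 × 0.5 = 1.3825
  Sum = 101.75 mcg/mL·h

AUC = 102 mcg/mL·h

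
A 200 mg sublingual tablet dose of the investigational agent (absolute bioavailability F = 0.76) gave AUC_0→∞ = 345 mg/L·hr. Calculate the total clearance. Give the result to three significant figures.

CL = F × Dose / AUC_0→∞
   = 0.76 × 200 / 345 = 0.44058 L/hr

CL = 0.441 L/hr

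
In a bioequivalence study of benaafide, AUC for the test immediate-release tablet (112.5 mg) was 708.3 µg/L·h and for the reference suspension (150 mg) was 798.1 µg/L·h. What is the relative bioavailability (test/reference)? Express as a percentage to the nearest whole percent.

F_rel = (AUC_test/D_test) / (AUC_ref/D_ref)
      = (708.3/112.5) / (798.1/150)
      = 6.296 / 5.32067 = 1.1833 = 118.33%

F_rel = 118%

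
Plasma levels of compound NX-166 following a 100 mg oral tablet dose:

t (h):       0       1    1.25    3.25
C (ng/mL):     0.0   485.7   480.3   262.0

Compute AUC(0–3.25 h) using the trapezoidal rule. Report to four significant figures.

AUC = 1106 ng/mL·h

Trapezoidal AUC_0→3.25:
  [0→1]: (0.0+485.7)/2 × 1 = 242.85
  [1→1.25]: (485.7+480.3)/2 × 0.25 = 120.75
  [1.25→3.25]: (480.3+262.0)/2 × 2 = 742.3
  Sum = 1105.9 ng/mL·h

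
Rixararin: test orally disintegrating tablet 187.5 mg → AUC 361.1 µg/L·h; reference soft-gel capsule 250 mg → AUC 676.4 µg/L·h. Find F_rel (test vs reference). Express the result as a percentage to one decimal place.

F_rel = 71.2%

F_rel = (AUC_test/D_test) / (AUC_ref/D_ref)
      = (361.1/187.5) / (676.4/250)
      = 1.92587 / 2.7056 = 0.7118 = 71.18%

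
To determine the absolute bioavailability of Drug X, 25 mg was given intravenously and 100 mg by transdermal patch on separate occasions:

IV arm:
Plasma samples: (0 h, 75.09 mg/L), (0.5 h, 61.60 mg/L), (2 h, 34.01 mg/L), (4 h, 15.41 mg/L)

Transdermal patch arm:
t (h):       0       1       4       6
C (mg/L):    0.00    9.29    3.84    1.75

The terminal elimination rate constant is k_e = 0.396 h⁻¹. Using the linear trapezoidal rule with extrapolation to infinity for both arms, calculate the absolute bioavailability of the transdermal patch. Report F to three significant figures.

F = 0.0442

Trapezoidal AUC_0→4 (IV):
  [0→0.5]: (75.09+61.60)/2 × 0.5 = 34.1725
  [0.5→2]: (61.60+34.01)/2 × 1.5 = 71.7075
  [2→4]: (34.01+15.41)/2 × 2 = 49.42
  Sum = 155.3 mg/L·h
IV tail: 15.41/0.396 = 38.914; AUC_iv,0→∞ = 155.3 + 38.914 = 194.214 mg/L·h
Trapezoidal AUC_0→6 (transdermal patch):
  [0→1]: (0.00+9.29)/2 × 1 = 4.645
  [1→4]: (9.29+3.84)/2 × 3 = 19.695
  [4→6]: (3.84+1.75)/2 × 2 = 5.59
  Sum = 29.93 mg/L·h
transdermal patch tail: 1.75/0.396 = 4.419; AUC_ev,0→∞ = 29.93 + 4.419 = 34.349 mg/L·h
F = (AUC_ev/D_ev)/(AUC_iv/D_iv) = (34.349/100)/(194.214/25) = 0.34349/7.76856 = 0.0442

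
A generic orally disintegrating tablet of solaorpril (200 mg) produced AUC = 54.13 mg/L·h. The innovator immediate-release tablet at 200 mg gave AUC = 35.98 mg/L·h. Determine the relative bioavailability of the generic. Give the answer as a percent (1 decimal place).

F_rel = 150.4%

F_rel = (AUC_test/D_test) / (AUC_ref/D_ref)
      = (54.13/200) / (35.98/200)
      = 0.27065 / 0.1799 = 1.5044 = 150.44%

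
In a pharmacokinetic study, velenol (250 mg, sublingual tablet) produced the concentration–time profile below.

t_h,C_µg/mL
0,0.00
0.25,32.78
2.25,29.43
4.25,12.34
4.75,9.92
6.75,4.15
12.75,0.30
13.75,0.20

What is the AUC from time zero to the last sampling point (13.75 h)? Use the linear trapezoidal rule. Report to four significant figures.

AUC = 141.3 µg/mL·h

Trapezoidal AUC_0→13.75:
  [0→0.25]: (0.00+32.78)/2 × 0.25 = 4.0975
  [0.25→2.25]: (32.78+29.43)/2 × 2 = 62.21
  [2.25→4.25]: (29.43+12.34)/2 × 2 = 41.77
  [4.25→4.75]: (12.34+9.92)/2 × 0.5 = 5.565
  [4.75→6.75]: (9.92+4.15)/2 × 2 = 14.07
  [6.75→12.75]: (4.15+0.30)/2 × 6 = 13.35
  [12.75→13.75]: (0.30+0.20)/2 × 1 = 0.25
  Sum = 141.3125 µg/mL·h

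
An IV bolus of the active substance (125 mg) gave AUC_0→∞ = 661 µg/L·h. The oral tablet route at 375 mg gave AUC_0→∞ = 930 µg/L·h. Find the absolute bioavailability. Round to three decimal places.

F = 0.469

F = (AUC_ev / D_ev) / (AUC_iv / D_iv)
  = (930/375) / (661/125)
  = 2.48 / 5.288 = 0.4690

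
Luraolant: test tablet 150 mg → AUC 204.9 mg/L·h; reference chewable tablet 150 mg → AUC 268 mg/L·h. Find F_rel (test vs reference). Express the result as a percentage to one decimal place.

F_rel = (AUC_test/D_test) / (AUC_ref/D_ref)
      = (204.9/150) / (268/150)
      = 1.366 / 1.78667 = 0.7646 = 76.46%

F_rel = 76.5%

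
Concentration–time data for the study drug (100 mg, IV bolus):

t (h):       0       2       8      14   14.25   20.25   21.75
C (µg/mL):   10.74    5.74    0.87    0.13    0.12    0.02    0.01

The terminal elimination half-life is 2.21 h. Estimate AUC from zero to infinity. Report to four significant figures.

Trapezoidal AUC_0→21.75:
  [0→2]: (10.74+5.74)/2 × 2 = 16.48
  [2→8]: (5.74+0.87)/2 × 6 = 19.83
  [8→14]: (0.87+0.13)/2 × 6 = 3.0
  [14→14.25]: (0.13+0.12)/2 × 0.25 = 0.03125
  [14.25→20.25]: (0.12+0.02)/2 × 6 = 0.42
  [20.25→21.75]: (0.02+0.01)/2 × 1.5 = 0.0225
  Sum = 39.78375 µg/mL·h
k_e = ln2 / t½ = 0.693147 / 2.21 = 0.3136 h^-1
Extrapolated tail: C_last / k_e = 0.01 / 0.3136 = 0.032
AUC_0→∞ = 39.78375 + 0.032 = 39.81575 µg/mL·h

AUC = 39.82 µg/mL·h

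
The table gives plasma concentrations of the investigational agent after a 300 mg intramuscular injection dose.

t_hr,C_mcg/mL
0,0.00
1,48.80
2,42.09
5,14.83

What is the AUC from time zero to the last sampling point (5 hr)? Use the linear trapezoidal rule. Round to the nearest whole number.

Trapezoidal AUC_0→5:
  [0→1]: (0.00+48.80)/2 × 1 = 24.4
  [1→2]: (48.80+42.09)/2 × 1 = 45.445
  [2→5]: (42.09+14.83)/2 × 3 = 85.38
  Sum = 155.225 mcg/mL·hr

AUC = 155 mcg/mL·hr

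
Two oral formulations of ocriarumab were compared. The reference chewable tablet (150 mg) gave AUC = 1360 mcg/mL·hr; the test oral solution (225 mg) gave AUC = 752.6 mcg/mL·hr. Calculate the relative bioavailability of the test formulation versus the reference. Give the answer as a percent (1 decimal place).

F_rel = (AUC_test/D_test) / (AUC_ref/D_ref)
      = (752.6/225) / (1360/150)
      = 3.34489 / 9.06667 = 0.3689 = 36.89%

F_rel = 36.9%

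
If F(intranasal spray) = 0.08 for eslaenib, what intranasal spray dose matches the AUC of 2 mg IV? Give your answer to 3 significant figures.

D_intranasal = 25.0 mg

For equal systemic exposure: F × D_ev = D_iv
D_ev = D_iv / F = 2 / 0.08 = 25 mg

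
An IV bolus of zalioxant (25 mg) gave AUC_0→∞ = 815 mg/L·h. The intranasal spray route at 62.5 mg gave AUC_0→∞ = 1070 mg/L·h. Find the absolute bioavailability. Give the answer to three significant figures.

F = (AUC_ev / D_ev) / (AUC_iv / D_iv)
  = (1070/62.5) / (815/25)
  = 17.12 / 32.6 = 0.5252

F = 0.525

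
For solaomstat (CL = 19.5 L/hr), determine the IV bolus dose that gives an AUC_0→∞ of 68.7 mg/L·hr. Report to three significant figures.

Dose = 1340 mg

Dose_iv = CL × AUC_0→∞
     = 19.5 × 68.7 = 1339.65 mg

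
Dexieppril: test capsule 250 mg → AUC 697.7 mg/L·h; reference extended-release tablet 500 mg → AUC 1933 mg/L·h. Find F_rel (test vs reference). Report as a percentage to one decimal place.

F_rel = (AUC_test/D_test) / (AUC_ref/D_ref)
      = (697.7/250) / (1933/500)
      = 2.7908 / 3.866 = 0.7219 = 72.19%

F_rel = 72.2%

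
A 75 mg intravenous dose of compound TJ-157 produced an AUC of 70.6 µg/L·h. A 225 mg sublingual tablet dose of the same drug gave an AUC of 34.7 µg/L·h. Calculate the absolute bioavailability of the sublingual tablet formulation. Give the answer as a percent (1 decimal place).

F = 16.4%

F = (AUC_ev / D_ev) / (AUC_iv / D_iv)
  = (34.7/225) / (70.6/75)
  = 0.154222 / 0.941333 = 0.1638
  = 16.38%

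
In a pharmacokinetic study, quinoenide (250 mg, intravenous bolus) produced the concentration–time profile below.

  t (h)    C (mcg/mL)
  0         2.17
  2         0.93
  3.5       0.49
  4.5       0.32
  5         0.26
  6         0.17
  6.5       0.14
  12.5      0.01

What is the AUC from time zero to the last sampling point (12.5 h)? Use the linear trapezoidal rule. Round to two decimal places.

AUC = 5.46 mcg/mL·h

Trapezoidal AUC_0→12.5:
  [0→2]: (2.17+0.93)/2 × 2 = 3.1
  [2→3.5]: (0.93+0.49)/2 × 1.5 = 1.065
  [3.5→4.5]: (0.49+0.32)/2 × 1 = 0.405
  [4.5→5]: (0.32+0.26)/2 × 0.5 = 0.145
  [5→6]: (0.26+0.17)/2 × 1 = 0.215
  [6→6.5]: (0.17+0.14)/2 × 0.5 = 0.0775
  [6.5→12.5]: (0.14+0.01)/2 × 6 = 0.45
  Sum = 5.4575 mcg/mL·h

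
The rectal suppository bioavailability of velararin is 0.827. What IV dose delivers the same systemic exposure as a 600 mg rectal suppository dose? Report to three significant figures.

Systemic exposure from an extravascular dose = F × D_ev, so the equivalent IV dose is F × D_ev.
D_iv = F × D_ev = 0.827 × 600 = 496.2 mg

D_iv = 496 mg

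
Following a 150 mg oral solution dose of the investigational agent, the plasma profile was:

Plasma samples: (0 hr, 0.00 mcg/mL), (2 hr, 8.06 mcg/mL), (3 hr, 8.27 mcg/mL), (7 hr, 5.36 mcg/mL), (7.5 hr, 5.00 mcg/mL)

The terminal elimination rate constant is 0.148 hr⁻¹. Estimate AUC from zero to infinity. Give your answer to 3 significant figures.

Trapezoidal AUC_0→7.5:
  [0→2]: (0.00+8.06)/2 × 2 = 8.06
  [2→3]: (8.06+8.27)/2 × 1 = 8.165
  [3→7]: (8.27+5.36)/2 × 4 = 27.26
  [7→7.5]: (5.36+5.00)/2 × 0.5 = 2.59
  Sum = 46.075 mcg/mL·hr
Extrapolated tail: C_last / k_e = 5.00 / 0.148 = 33.784
AUC_0→∞ = 46.075 + 33.784 = 79.859 mcg/mL·hr

AUC = 79.9 mcg/mL·hr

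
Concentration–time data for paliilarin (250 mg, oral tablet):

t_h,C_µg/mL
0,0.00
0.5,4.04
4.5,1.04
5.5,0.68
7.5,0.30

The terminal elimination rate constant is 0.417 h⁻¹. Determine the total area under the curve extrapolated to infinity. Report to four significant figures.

AUC = 13.73 µg/mL·h

Trapezoidal AUC_0→7.5:
  [0→0.5]: (0.00+4.04)/2 × 0.5 = 1.01
  [0.5→4.5]: (4.04+1.04)/2 × 4 = 10.16
  [4.5→5.5]: (1.04+0.68)/2 × 1 = 0.86
  [5.5→7.5]: (0.68+0.30)/2 × 2 = 0.98
  Sum = 13.01 µg/mL·h
Extrapolated tail: C_last / k_e = 0.30 / 0.417 = 0.719
AUC_0→∞ = 13.01 + 0.719 = 13.729 µg/mL·h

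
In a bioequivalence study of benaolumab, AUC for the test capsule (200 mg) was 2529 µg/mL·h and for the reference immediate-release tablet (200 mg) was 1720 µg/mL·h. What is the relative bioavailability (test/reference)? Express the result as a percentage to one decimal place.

F_rel = (AUC_test/D_test) / (AUC_ref/D_ref)
      = (2529/200) / (1720/200)
      = 12.645 / 8.6 = 1.4703 = 147.03%

F_rel = 147.0%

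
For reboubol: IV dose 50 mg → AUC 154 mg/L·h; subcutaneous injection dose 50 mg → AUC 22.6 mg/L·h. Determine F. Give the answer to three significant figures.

F = (AUC_ev / D_ev) / (AUC_iv / D_iv)
  = (22.6/50) / (154/50)
  = 0.452 / 3.08 = 0.1468

F = 0.147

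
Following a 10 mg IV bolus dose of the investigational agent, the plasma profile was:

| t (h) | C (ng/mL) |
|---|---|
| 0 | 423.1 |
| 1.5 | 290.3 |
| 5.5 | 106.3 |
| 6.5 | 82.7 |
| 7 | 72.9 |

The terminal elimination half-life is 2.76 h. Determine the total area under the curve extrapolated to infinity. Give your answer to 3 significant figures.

AUC = 1750 ng/mL·h

Trapezoidal AUC_0→7:
  [0→1.5]: (423.1+290.3)/2 × 1.5 = 535.05
  [1.5→5.5]: (290.3+106.3)/2 × 4 = 793.2
  [5.5→6.5]: (106.3+82.7)/2 × 1 = 94.5
  [6.5→7]: (82.7+72.9)/2 × 0.5 = 38.9
  Sum = 1461.65 ng/mL·h
k_e = ln2 / t½ = 0.693147 / 2.76 = 0.2511 h^-1
Extrapolated tail: C_last / k_e = 72.9 / 0.2511 = 290.323
AUC_0→∞ = 1461.65 + 290.323 = 1751.973 ng/mL·h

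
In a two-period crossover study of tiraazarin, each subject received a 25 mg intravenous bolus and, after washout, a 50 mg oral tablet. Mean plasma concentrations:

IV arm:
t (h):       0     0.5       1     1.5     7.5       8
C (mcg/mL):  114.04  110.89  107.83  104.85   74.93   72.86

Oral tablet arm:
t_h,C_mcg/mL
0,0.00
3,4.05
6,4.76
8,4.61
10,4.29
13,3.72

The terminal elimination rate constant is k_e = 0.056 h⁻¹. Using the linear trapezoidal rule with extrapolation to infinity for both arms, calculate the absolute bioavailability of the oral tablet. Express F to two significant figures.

Trapezoidal AUC_0→8 (IV):
  [0→0.5]: (114.04+110.89)/2 × 0.5 = 56.2325
  [0.5→1]: (110.89+107.83)/2 × 0.5 = 54.68
  [1→1.5]: (107.83+104.85)/2 × 0.5 = 53.17
  [1.5→7.5]: (104.85+74.93)/2 × 6 = 539.34
  [7.5→8]: (74.93+72.86)/2 × 0.5 = 36.9475
  Sum = 740.37 mcg/mL·h
IV tail: 72.86/0.056 = 1301.071; AUC_iv,0→∞ = 740.37 + 1301.071 = 2041.441 mcg/mL·h
Trapezoidal AUC_0→13 (oral tablet):
  [0→3]: (0.00+4.05)/2 × 3 = 6.075
  [3→6]: (4.05+4.76)/2 × 3 = 13.215
  [6→8]: (4.76+4.61)/2 × 2 = 9.37
  [8→10]: (4.61+4.29)/2 × 2 = 8.9
  [10→13]: (4.29+3.72)/2 × 3 = 12.015
  Sum = 49.575 mcg/mL·h
oral tablet tail: 3.72/0.056 = 66.429; AUC_ev,0→∞ = 49.575 + 66.429 = 116.004 mcg/mL·h
F = (AUC_ev/D_ev)/(AUC_iv/D_iv) = (116.004/50)/(2041.441/25) = 2.32008/81.65764 = 0.0284

F = 0.028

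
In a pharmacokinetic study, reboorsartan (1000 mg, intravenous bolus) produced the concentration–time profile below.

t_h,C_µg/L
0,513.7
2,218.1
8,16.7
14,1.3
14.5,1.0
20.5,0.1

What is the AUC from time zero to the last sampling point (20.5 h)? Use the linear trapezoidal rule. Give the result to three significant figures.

AUC = 1490 µg/L·h

Trapezoidal AUC_0→20.5:
  [0→2]: (513.7+218.1)/2 × 2 = 731.8
  [2→8]: (218.1+16.7)/2 × 6 = 704.4
  [8→14]: (16.7+1.3)/2 × 6 = 54.0
  [14→14.5]: (1.3+1.0)/2 × 0.5 = 0.575
  [14.5→20.5]: (1.0+0.1)/2 × 6 = 3.3
  Sum = 1494.075 µg/L·h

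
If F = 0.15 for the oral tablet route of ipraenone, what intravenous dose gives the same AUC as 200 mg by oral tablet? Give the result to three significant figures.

Systemic exposure from an extravascular dose = F × D_ev, so the equivalent IV dose is F × D_ev.
D_iv = F × D_ev = 0.15 × 200 = 30 mg

D_iv = 30.0 mg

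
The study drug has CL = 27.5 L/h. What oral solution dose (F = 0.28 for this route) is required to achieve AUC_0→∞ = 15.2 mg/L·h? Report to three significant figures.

Dose = CL × AUC_0→∞ / F
     = 27.5 × 15.2 / 0.28 = 1492.86 mg

Dose = 1490 mg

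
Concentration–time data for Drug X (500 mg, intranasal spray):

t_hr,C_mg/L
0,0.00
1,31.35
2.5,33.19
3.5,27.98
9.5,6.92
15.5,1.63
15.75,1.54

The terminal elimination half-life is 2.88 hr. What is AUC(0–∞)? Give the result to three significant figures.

AUC = 232 mg/L·hr

Trapezoidal AUC_0→15.75:
  [0→1]: (0.00+31.35)/2 × 1 = 15.675
  [1→2.5]: (31.35+33.19)/2 × 1.5 = 48.405
  [2.5→3.5]: (33.19+27.98)/2 × 1 = 30.585
  [3.5→9.5]: (27.98+6.92)/2 × 6 = 104.7
  [9.5→15.5]: (6.92+1.63)/2 × 6 = 25.65
  [15.5→15.75]: (1.63+1.54)/2 × 0.25 = 0.39625
  Sum = 225.41125 mg/L·hr
k_e = ln2 / t½ = 0.693147 / 2.88 = 0.2407 hr^-1
Extrapolated tail: C_last / k_e = 1.54 / 0.2407 = 6.398
AUC_0→∞ = 225.41125 + 6.398 = 231.80925 mg/L·hr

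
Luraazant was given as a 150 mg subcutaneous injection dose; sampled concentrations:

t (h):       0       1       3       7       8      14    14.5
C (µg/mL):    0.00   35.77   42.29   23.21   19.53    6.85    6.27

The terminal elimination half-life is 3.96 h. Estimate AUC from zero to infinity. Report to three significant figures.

AUC = 367 µg/mL·h

Trapezoidal AUC_0→14.5:
  [0→1]: (0.00+35.77)/2 × 1 = 17.885
  [1→3]: (35.77+42.29)/2 × 2 = 78.06
  [3→7]: (42.29+23.21)/2 × 4 = 131.0
  [7→8]: (23.21+19.53)/2 × 1 = 21.37
  [8→14]: (19.53+6.85)/2 × 6 = 79.14
  [14→14.5]: (6.85+6.27)/2 × 0.5 = 3.28
  Sum = 330.735 µg/mL·h
k_e = ln2 / t½ = 0.693147 / 3.96 = 0.1750 h^-1
Extrapolated tail: C_last / k_e = 6.27 / 0.175 = 35.829
AUC_0→∞ = 330.735 + 35.829 = 366.564 µg/mL·h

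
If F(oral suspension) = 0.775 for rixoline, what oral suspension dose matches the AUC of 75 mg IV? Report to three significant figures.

D_oral = 96.8 mg

For equal systemic exposure: F × D_ev = D_iv
D_ev = D_iv / F = 75 / 0.775 = 96.7742 mg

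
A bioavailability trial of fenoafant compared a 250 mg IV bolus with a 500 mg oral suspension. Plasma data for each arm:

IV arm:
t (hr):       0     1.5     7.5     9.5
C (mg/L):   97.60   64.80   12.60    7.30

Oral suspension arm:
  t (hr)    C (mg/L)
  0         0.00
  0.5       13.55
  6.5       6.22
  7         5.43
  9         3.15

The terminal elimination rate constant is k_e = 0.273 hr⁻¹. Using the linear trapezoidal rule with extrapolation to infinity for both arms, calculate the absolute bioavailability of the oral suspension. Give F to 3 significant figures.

F = 0.107

Trapezoidal AUC_0→9.5 (IV):
  [0→1.5]: (97.60+64.80)/2 × 1.5 = 121.8
  [1.5→7.5]: (64.80+12.60)/2 × 6 = 232.2
  [7.5→9.5]: (12.60+7.30)/2 × 2 = 19.9
  Sum = 373.9 mg/L·hr
IV tail: 7.30/0.273 = 26.740; AUC_iv,0→∞ = 373.9 + 26.740 = 400.64 mg/L·hr
Trapezoidal AUC_0→9 (oral suspension):
  [0→0.5]: (0.00+13.55)/2 × 0.5 = 3.3875
  [0.5→6.5]: (13.55+6.22)/2 × 6 = 59.31
  [6.5→7]: (6.22+5.43)/2 × 0.5 = 2.9125
  [7→9]: (5.43+3.15)/2 × 2 = 8.58
  Sum = 74.19 mg/L·hr
oral suspension tail: 3.15/0.273 = 11.538; AUC_ev,0→∞ = 74.19 + 11.538 = 85.728 mg/L·hr
F = (AUC_ev/D_ev)/(AUC_iv/D_iv) = (85.728/500)/(400.64/250) = 0.171456/1.60256 = 0.1070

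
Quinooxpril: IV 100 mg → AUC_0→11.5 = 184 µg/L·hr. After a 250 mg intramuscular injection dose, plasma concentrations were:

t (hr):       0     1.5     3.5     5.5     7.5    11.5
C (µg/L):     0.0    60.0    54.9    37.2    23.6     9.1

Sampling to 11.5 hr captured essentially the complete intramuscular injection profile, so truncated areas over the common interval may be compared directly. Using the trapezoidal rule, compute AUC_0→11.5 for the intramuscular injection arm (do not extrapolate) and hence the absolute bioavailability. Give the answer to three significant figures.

Trapezoidal AUC_0→11.5 (intramuscular injection):
  [0→1.5]: (0.0+60.0)/2 × 1.5 = 45.0
  [1.5→3.5]: (60.0+54.9)/2 × 2 = 114.9
  [3.5→5.5]: (54.9+37.2)/2 × 2 = 92.1
  [5.5→7.5]: (37.2+23.6)/2 × 2 = 60.8
  [7.5→11.5]: (23.6+9.1)/2 × 4 = 65.4
  Sum = 378.2 µg/L·hr
F = (AUC_ev/D_ev)/(AUC_iv/D_iv) = (378.2/250)/(184/100) = 1.5128/1.84 = 0.8222

F = 0.822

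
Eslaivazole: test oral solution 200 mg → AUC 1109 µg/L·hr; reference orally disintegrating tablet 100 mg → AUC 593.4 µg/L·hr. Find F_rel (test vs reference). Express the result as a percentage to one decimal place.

F_rel = 93.4%

F_rel = (AUC_test/D_test) / (AUC_ref/D_ref)
      = (1109/200) / (593.4/100)
      = 5.545 / 5.934 = 0.9344 = 93.44%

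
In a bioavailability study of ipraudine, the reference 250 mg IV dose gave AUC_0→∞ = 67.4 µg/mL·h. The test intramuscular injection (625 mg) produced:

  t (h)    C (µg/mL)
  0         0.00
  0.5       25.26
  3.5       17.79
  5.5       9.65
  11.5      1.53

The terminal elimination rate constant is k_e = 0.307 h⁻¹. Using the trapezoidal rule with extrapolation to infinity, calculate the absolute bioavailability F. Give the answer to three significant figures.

F = 0.812

Trapezoidal AUC_0→11.5 (intramuscular injection):
  [0→0.5]: (0.00+25.26)/2 × 0.5 = 6.315
  [0.5→3.5]: (25.26+17.79)/2 × 3 = 64.575
  [3.5→5.5]: (17.79+9.65)/2 × 2 = 27.44
  [5.5→11.5]: (9.65+1.53)/2 × 6 = 33.54
  Sum = 131.87 µg/mL·h
Tail: C_last/k_e = 1.53/0.307 = 4.984
AUC_0→∞ (intramuscular injection) = 131.87 + 4.984 = 136.854 µg/mL·h
F = (AUC_ev/D_ev)/(AUC_iv/D_iv) = (136.854/625)/(67.4/250) = 0.2189664/0.2696 = 0.8122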